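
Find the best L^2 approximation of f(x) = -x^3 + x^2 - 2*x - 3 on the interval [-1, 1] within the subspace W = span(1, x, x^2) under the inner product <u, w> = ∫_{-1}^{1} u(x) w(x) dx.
g(x) = x^2 - 13*x/5 - 3

The best approximation g ∈ W is the orthogonal projection of f onto W. Writing g = a_0 + a_1 x + a_2 x^2, the coefficients solve the normal equations G · a = b where
  G_{ij} = <φ_i, φ_j> and b_i = <f, φ_i>, with φ_0 = 1, φ_1 = x, φ_2 = x^2.
G =
  [2, 0, 2/3]
  [0, 2/3, 0]
  [2/3, 0, 2/5],
b = (-16/3, -26/15, -8/5).
Solving gives a_0 = -3, a_1 = -13/5, a_2 = 1, so
  g(x) = x^2 - 13*x/5 - 3.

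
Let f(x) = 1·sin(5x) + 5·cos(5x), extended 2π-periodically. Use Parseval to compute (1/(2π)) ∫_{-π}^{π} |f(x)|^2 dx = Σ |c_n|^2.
Σ |c_n|^2 = 13

Expand |f|^2 and use orthogonality of {sin(nx), cos(mx)} on [-π, π]:
  ∫_{-π}^{π} sin(nx)^2 dx = π, ∫ cos(mx)^2 dx = π, and cross terms integrate to 0.
So ∫_{-π}^{π} f(x)^2 dx = 1^2 · π + 5^2 · π = (1 + 25)π.
Divide by 2π: (1 + 25)/2 = 13.
By Parseval, this equals Σ |c_n|^2.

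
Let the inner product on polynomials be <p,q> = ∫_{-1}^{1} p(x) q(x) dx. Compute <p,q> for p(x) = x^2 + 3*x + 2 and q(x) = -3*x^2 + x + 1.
<p,q> = 22/15

Expand the product: p(x)·q(x) = -3*x^4 - 8*x^3 - 2*x^2 + 5*x + 2.
∫_{-1}^{1} of each monomial x^k gives [2/(k+1) if k even, 0 if k odd]. Integrating term-by-term (or equivalently evaluating the antiderivative F(x) = -3*x^5/5 - 2*x^4 - 2*x^3/3 + 5*x^2/2 + 2*x at the endpoints):
  F(1) − F(−1) = 37/30 − (-7/30) = 22/15.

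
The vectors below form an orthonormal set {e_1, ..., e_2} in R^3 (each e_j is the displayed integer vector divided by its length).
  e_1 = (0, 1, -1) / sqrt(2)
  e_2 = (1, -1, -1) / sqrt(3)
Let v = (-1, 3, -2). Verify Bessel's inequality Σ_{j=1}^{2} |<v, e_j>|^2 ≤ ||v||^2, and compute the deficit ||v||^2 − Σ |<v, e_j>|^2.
Σ |<v, e_j>|^2 = 83/6; ||v||^2 = 14; deficit = 1/6

Write each e_j = u_j / sqrt(<u_j, u_j>) where u_j is the displayed integer vector. Then <v, e_j> = <v, u_j> / sqrt(<u_j, u_j>), so |<v, e_j>|^2 = <v, u_j>^2 / <u_j, u_j>.
Coefficients: <v, e_1> = 5/sqrt(2), <v, e_2> = -2/sqrt(3).
Square and sum: Σ |<v, e_j>|^2 = 83/6.
Compute ||v||^2 = v·v = 14.
Deficit = 14 − 83/6 = 1/6 ≥ 0, confirming Bessel's inequality. (The deficit equals ||v − Σ <v,e_j> e_j||^2, the squared distance from v to span{e_j}.)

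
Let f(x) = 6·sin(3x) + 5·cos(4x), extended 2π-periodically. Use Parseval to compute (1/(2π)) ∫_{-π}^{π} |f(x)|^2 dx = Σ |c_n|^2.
Σ |c_n|^2 = 61/2

Expand |f|^2 and use orthogonality of {sin(nx), cos(mx)} on [-π, π]:
  ∫_{-π}^{π} sin(nx)^2 dx = π, ∫ cos(mx)^2 dx = π, and cross terms integrate to 0.
So ∫_{-π}^{π} f(x)^2 dx = 6^2 · π + 5^2 · π = (36 + 25)π.
Divide by 2π: (36 + 25)/2 = 61/2.
By Parseval, this equals Σ |c_n|^2.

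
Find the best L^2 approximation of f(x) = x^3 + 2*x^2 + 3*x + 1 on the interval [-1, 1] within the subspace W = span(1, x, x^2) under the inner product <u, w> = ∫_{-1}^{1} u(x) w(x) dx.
g(x) = 2*x^2 + 18*x/5 + 1

The best approximation g ∈ W is the orthogonal projection of f onto W. Writing g = a_0 + a_1 x + a_2 x^2, the coefficients solve the normal equations G · a = b where
  G_{ij} = <φ_i, φ_j> and b_i = <f, φ_i>, with φ_0 = 1, φ_1 = x, φ_2 = x^2.
G =
  [2, 0, 2/3]
  [0, 2/3, 0]
  [2/3, 0, 2/5],
b = (10/3, 12/5, 22/15).
Solving gives a_0 = 1, a_1 = 18/5, a_2 = 2, so
  g(x) = 2*x^2 + 18*x/5 + 1.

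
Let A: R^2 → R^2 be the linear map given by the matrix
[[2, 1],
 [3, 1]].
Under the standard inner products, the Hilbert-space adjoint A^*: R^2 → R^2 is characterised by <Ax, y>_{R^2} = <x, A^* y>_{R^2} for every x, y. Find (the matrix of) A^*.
A^* = A^T =
[[2, 3],
 [1, 1]]

For real matrices with standard dot products, the defining identity <Ax, y> = <x, A^* y> gives (Ax)^T y = x^T (A^*) y, i.e. x^T A^T y = x^T (A^*) y. Since this holds for all x, y, we must have A^* = A^T. Therefore
A^* =
[[2, 3],
 [1, 1]].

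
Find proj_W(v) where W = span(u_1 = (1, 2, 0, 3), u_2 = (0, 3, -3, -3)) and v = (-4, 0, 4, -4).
proj_W(v) = (-48/41, -112/41, 16/41, -128/41)

Set up U = [u_1 | ... | u_2] ∈ R^(4×2). The projector onto W = col(U) is P = U (U^T U)^(-1) U^T.
Compute U^T U =
  [14, -3]
  [-3, 27],
and U^T v = (-16, 0).
Solve U^T U · c = U^T v for the coefficients: c = (-48/41, -16/123). The projection is proj_W(v) = U c.
Check: (v - proj_W(v)) · u_1 = 0  (should be 0).
Check: (v - proj_W(v)) · u_2 = 0  (should be 0).
Result: proj_W(v) = (-48/41, -112/41, 16/41, -128/41).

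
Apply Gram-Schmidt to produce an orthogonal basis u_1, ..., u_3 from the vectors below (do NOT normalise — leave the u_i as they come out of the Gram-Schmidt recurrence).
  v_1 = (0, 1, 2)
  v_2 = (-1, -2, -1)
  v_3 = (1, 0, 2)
Orthogonal basis:
  u_1 = (0, 1, 2)
  u_2 = (-1, -6/5, 3/5)
  u_3 = (15/14, -5/7, 5/14)

Apply the Gram-Schmidt recurrence
  u_1 = v_1
  u_i = v_i − Σ_{j<i} ((v_i · u_j) / (u_j · u_j)) · u_j.

Step by step this gives:
  u_1 = (0, 1, 2)
  u_2 = (-1, -6/5, 3/5)
  u_3 = (15/14, -5/7, 5/14)

Orthogonality check:
  u_2 · u_1 = 0 (should be 0)
  u_3 · u_1 = 0 (should be 0)
  u_3 · u_2 = 0 (should be 0)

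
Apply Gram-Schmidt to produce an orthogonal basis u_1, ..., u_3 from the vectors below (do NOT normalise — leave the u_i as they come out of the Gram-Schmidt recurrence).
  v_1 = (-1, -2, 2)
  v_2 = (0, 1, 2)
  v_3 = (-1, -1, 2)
Orthogonal basis:
  u_1 = (-1, -2, 2)
  u_2 = (2/9, 13/9, 14/9)
  u_3 = (-12/41, 4/41, -2/41)

Apply the Gram-Schmidt recurrence
  u_1 = v_1
  u_i = v_i − Σ_{j<i} ((v_i · u_j) / (u_j · u_j)) · u_j.

Step by step this gives:
  u_1 = (-1, -2, 2)
  u_2 = (2/9, 13/9, 14/9)
  u_3 = (-12/41, 4/41, -2/41)

Orthogonality check:
  u_2 · u_1 = 0 (should be 0)
  u_3 · u_1 = 0 (should be 0)
  u_3 · u_2 = 0 (should be 0)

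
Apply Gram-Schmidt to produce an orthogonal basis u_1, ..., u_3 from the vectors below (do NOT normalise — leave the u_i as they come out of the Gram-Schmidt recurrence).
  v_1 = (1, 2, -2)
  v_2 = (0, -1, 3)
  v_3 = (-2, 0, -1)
Orthogonal basis:
  u_1 = (1, 2, -2)
  u_2 = (8/9, 7/9, 11/9)
  u_3 = (-14/13, 21/26, 7/26)

Apply the Gram-Schmidt recurrence
  u_1 = v_1
  u_i = v_i − Σ_{j<i} ((v_i · u_j) / (u_j · u_j)) · u_j.

Step by step this gives:
  u_1 = (1, 2, -2)
  u_2 = (8/9, 7/9, 11/9)
  u_3 = (-14/13, 21/26, 7/26)

Orthogonality check:
  u_2 · u_1 = 0 (should be 0)
  u_3 · u_1 = 0 (should be 0)
  u_3 · u_2 = 0 (should be 0)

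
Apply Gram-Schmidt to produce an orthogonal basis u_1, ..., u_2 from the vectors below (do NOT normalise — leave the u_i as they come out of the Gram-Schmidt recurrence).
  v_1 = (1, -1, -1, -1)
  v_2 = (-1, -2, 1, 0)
Orthogonal basis:
  u_1 = (1, -1, -1, -1)
  u_2 = (-1, -2, 1, 0)

Apply the Gram-Schmidt recurrence
  u_1 = v_1
  u_i = v_i − Σ_{j<i} ((v_i · u_j) / (u_j · u_j)) · u_j.

Step by step this gives:
  u_1 = (1, -1, -1, -1)
  u_2 = (-1, -2, 1, 0)

Orthogonality check:
  u_2 · u_1 = 0 (should be 0)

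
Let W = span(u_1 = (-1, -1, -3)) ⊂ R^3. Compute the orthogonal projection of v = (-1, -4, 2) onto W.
proj_W(v) = (1/11, 1/11, 3/11)

Set up U = [u_1 | ... | u_1] ∈ R^(3×1). The projector onto W = col(U) is P = U (U^T U)^(-1) U^T.
Compute U^T U =
  [11],
and U^T v = (-1).
Solve U^T U · c = U^T v for the coefficients: c = (-1/11). The projection is proj_W(v) = U c.
Check: (v - proj_W(v)) · u_1 = 0  (should be 0).
Result: proj_W(v) = (1/11, 1/11, 3/11).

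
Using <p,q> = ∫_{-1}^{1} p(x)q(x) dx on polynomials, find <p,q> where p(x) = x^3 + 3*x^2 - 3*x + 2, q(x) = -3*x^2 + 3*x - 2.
<p,q> = -122/5

Expand the product: p(x)·q(x) = -3*x^5 - 6*x^4 + 16*x^3 - 21*x^2 + 12*x - 4.
∫_{-1}^{1} of each monomial x^k gives [2/(k+1) if k even, 0 if k odd]. Integrating term-by-term (or equivalently evaluating the antiderivative F(x) = -x^6/2 - 6*x^5/5 + 4*x^4 - 7*x^3 + 6*x^2 - 4*x at the endpoints):
  F(1) − F(−1) = -27/10 − (217/10) = -122/5.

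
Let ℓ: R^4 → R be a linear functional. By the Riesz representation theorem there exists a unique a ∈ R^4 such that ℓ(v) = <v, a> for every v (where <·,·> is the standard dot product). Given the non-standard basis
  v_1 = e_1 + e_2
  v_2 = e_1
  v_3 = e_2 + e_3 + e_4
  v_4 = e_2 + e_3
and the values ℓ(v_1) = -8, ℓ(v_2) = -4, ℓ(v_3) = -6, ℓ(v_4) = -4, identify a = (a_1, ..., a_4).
a = (-4, -4, 0, -2)

Write a = (a_1, ..., a_4) in the standard basis. For each basis vector v_i, ℓ(v_i) = <v_i, a> is a linear equation in the a_j's. Collect the n equations into a matrix system V a = ℓ, where row i of V is v_i (expressed in the standard basis). Since V is invertible (lower-triangular with 1s on the diagonal, up to permutation), solve by back-substitution:
  V =
[[1, 1, 0, 0],
 [1, 0, 0, 0],
 [0, 1, 1, 1],
 [0, 1, 1, 0]]
  V a = (-8, -4, -6, -4)
Solving gives a = (-4, -4, 0, -2).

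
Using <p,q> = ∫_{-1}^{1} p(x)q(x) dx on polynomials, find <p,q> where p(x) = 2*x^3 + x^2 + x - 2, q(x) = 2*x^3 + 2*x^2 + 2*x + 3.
<p,q> = -734/105

Expand the product: p(x)·q(x) = 4*x^6 + 6*x^5 + 8*x^4 + 6*x^3 + x^2 - x - 6.
∫_{-1}^{1} of each monomial x^k gives [2/(k+1) if k even, 0 if k odd]. Integrating term-by-term (or equivalently evaluating the antiderivative F(x) = 4*x^7/7 + x^6 + 8*x^5/5 + 3*x^4/2 + x^3/3 - x^2/2 - 6*x at the endpoints):
  F(1) − F(−1) = -157/105 − (577/105) = -734/105.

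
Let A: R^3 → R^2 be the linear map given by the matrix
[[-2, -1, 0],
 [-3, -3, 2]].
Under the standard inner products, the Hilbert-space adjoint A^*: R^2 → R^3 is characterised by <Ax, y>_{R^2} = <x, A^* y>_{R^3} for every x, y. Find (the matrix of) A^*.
A^* = A^T =
[[-2, -3],
 [-1, -3],
 [0, 2]]

For real matrices with standard dot products, the defining identity <Ax, y> = <x, A^* y> gives (Ax)^T y = x^T (A^*) y, i.e. x^T A^T y = x^T (A^*) y. Since this holds for all x, y, we must have A^* = A^T. Therefore
A^* =
[[-2, -3],
 [-1, -3],
 [0, 2]].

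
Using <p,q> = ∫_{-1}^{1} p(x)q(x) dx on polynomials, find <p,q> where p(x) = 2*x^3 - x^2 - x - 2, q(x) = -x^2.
<p,q> = 26/15

Expand the product: p(x)·q(x) = -2*x^5 + x^4 + x^3 + 2*x^2.
∫_{-1}^{1} of each monomial x^k gives [2/(k+1) if k even, 0 if k odd]. Integrating term-by-term (or equivalently evaluating the antiderivative F(x) = -x^6/3 + x^5/5 + x^4/4 + 2*x^3/3 at the endpoints):
  F(1) − F(−1) = 47/60 − (-19/20) = 26/15.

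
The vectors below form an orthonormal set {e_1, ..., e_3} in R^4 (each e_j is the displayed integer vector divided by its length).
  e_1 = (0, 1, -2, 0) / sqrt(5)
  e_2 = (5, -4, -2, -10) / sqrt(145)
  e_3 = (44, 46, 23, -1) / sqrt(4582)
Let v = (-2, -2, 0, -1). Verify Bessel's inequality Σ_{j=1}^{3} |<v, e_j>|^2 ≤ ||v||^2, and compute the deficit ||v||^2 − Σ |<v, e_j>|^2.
Σ |<v, e_j>|^2 = 1301/158; ||v||^2 = 9; deficit = 121/158

Write each e_j = u_j / sqrt(<u_j, u_j>) where u_j is the displayed integer vector. Then <v, e_j> = <v, u_j> / sqrt(<u_j, u_j>), so |<v, e_j>|^2 = <v, u_j>^2 / <u_j, u_j>.
Coefficients: <v, e_1> = -2/sqrt(5), <v, e_2> = 8/sqrt(145), <v, e_3> = -179/sqrt(4582).
Square and sum: Σ |<v, e_j>|^2 = 1301/158.
Compute ||v||^2 = v·v = 9.
Deficit = 9 − 1301/158 = 121/158 ≥ 0, confirming Bessel's inequality. (The deficit equals ||v − Σ <v,e_j> e_j||^2, the squared distance from v to span{e_j}.)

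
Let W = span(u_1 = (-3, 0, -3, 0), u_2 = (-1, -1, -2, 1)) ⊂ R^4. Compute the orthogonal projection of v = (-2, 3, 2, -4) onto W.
proj_W(v) = (-9/5, 18/5, 9/5, -18/5)

Set up U = [u_1 | ... | u_2] ∈ R^(4×2). The projector onto W = col(U) is P = U (U^T U)^(-1) U^T.
Compute U^T U =
  [18, 9]
  [9, 7],
and U^T v = (0, -9).
Solve U^T U · c = U^T v for the coefficients: c = (9/5, -18/5). The projection is proj_W(v) = U c.
Check: (v - proj_W(v)) · u_1 = 0  (should be 0).
Check: (v - proj_W(v)) · u_2 = 0  (should be 0).
Result: proj_W(v) = (-9/5, 18/5, 9/5, -18/5).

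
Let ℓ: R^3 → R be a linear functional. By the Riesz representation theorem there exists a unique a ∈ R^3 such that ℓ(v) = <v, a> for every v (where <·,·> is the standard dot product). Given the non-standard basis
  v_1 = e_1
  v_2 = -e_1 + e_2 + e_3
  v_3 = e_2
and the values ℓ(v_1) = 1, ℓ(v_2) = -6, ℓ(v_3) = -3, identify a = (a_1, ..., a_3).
a = (1, -3, -2)

Write a = (a_1, ..., a_3) in the standard basis. For each basis vector v_i, ℓ(v_i) = <v_i, a> is a linear equation in the a_j's. Collect the n equations into a matrix system V a = ℓ, where row i of V is v_i (expressed in the standard basis). Since V is invertible (lower-triangular with 1s on the diagonal, up to permutation), solve by back-substitution:
  V =
[[1, 0, 0],
 [-1, 1, 1],
 [0, 1, 0]]
  V a = (1, -6, -3)
Solving gives a = (1, -3, -2).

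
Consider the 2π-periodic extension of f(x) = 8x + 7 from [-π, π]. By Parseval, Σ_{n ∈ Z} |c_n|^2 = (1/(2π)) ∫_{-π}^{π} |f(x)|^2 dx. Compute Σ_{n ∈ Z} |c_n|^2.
Σ |c_n|^2 = 64π^2/3 + 49

Expand and integrate term by term over [-π, π]:
  ∫ (8x)^2 dx = 64·(2π^3/3); ∫ 2·8·(7)·x dx = 0 (odd integrand); ∫ 7^2 dx = 49·2π.
So (1/(2π)) ∫_{-π}^{π} (8x + 7)^2 dx = 64π^2/3 + 49 = 64π^2/3 + 49.
Parseval ⇒ Σ |c_n|^2 = 64π^2/3 + 49.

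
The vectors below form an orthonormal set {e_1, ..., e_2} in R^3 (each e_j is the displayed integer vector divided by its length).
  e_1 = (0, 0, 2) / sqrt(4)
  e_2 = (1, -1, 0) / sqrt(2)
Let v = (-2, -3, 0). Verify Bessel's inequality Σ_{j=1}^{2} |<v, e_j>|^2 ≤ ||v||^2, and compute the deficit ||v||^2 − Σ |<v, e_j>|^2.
Σ |<v, e_j>|^2 = 1/2; ||v||^2 = 13; deficit = 25/2

Write each e_j = u_j / sqrt(<u_j, u_j>) where u_j is the displayed integer vector. Then <v, e_j> = <v, u_j> / sqrt(<u_j, u_j>), so |<v, e_j>|^2 = <v, u_j>^2 / <u_j, u_j>.
Coefficients: <v, e_1> = 0/sqrt(4), <v, e_2> = 1/sqrt(2).
Square and sum: Σ |<v, e_j>|^2 = 1/2.
Compute ||v||^2 = v·v = 13.
Deficit = 13 − 1/2 = 25/2 ≥ 0, confirming Bessel's inequality. (The deficit equals ||v − Σ <v,e_j> e_j||^2, the squared distance from v to span{e_j}.)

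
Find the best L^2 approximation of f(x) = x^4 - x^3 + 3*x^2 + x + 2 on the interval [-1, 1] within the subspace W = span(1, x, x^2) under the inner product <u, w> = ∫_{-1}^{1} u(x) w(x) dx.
g(x) = 27*x^2/7 + 2*x/5 + 67/35

The best approximation g ∈ W is the orthogonal projection of f onto W. Writing g = a_0 + a_1 x + a_2 x^2, the coefficients solve the normal equations G · a = b where
  G_{ij} = <φ_i, φ_j> and b_i = <f, φ_i>, with φ_0 = 1, φ_1 = x, φ_2 = x^2.
G =
  [2, 0, 2/3]
  [0, 2/3, 0]
  [2/3, 0, 2/5],
b = (32/5, 4/15, 296/105).
Solving gives a_0 = 67/35, a_1 = 2/5, a_2 = 27/7, so
  g(x) = 27*x^2/7 + 2*x/5 + 67/35.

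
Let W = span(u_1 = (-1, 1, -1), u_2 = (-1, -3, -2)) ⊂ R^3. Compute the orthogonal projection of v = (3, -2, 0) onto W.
proj_W(v) = (61/42, -97/42, 26/21)

Set up U = [u_1 | ... | u_2] ∈ R^(3×2). The projector onto W = col(U) is P = U (U^T U)^(-1) U^T.
Compute U^T U =
  [3, 0]
  [0, 14],
and U^T v = (-5, 3).
Solve U^T U · c = U^T v for the coefficients: c = (-5/3, 3/14). The projection is proj_W(v) = U c.
Check: (v - proj_W(v)) · u_1 = 0  (should be 0).
Check: (v - proj_W(v)) · u_2 = 0  (should be 0).
Result: proj_W(v) = (61/42, -97/42, 26/21).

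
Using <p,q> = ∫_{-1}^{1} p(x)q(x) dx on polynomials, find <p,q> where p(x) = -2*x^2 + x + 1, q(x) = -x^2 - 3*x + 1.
<p,q> = -6/5

Expand the product: p(x)·q(x) = 2*x^4 + 5*x^3 - 6*x^2 - 2*x + 1.
∫_{-1}^{1} of each monomial x^k gives [2/(k+1) if k even, 0 if k odd]. Integrating term-by-term (or equivalently evaluating the antiderivative F(x) = 2*x^5/5 + 5*x^4/4 - 2*x^3 - x^2 + x at the endpoints):
  F(1) − F(−1) = -7/20 − (17/20) = -6/5.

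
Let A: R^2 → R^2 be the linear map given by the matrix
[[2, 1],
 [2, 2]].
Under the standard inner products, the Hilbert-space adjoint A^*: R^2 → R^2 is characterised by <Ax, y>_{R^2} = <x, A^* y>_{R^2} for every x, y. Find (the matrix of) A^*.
A^* = A^T =
[[2, 2],
 [1, 2]]

For real matrices with standard dot products, the defining identity <Ax, y> = <x, A^* y> gives (Ax)^T y = x^T (A^*) y, i.e. x^T A^T y = x^T (A^*) y. Since this holds for all x, y, we must have A^* = A^T. Therefore
A^* =
[[2, 2],
 [1, 2]].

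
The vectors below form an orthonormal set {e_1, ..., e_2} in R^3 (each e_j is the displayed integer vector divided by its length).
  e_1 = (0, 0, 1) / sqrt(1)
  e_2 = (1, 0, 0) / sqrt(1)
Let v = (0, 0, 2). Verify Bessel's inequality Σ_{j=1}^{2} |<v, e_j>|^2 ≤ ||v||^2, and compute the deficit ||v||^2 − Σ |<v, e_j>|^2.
Σ |<v, e_j>|^2 = 4; ||v||^2 = 4; deficit = 0

Write each e_j = u_j / sqrt(<u_j, u_j>) where u_j is the displayed integer vector. Then <v, e_j> = <v, u_j> / sqrt(<u_j, u_j>), so |<v, e_j>|^2 = <v, u_j>^2 / <u_j, u_j>.
Coefficients: <v, e_1> = 2/sqrt(1), <v, e_2> = 0/sqrt(1).
Square and sum: Σ |<v, e_j>|^2 = 4.
Compute ||v||^2 = v·v = 4.
Deficit = 4 − 4 = 0 ≥ 0, confirming Bessel's inequality. (The deficit equals ||v − Σ <v,e_j> e_j||^2, the squared distance from v to span{e_j}.)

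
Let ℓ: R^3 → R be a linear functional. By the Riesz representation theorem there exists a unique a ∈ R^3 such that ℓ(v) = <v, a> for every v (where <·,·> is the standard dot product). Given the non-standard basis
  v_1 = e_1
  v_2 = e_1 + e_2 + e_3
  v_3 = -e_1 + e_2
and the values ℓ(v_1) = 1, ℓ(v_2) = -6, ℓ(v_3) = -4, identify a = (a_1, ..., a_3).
a = (1, -3, -4)

Write a = (a_1, ..., a_3) in the standard basis. For each basis vector v_i, ℓ(v_i) = <v_i, a> is a linear equation in the a_j's. Collect the n equations into a matrix system V a = ℓ, where row i of V is v_i (expressed in the standard basis). Since V is invertible (lower-triangular with 1s on the diagonal, up to permutation), solve by back-substitution:
  V =
[[1, 0, 0],
 [1, 1, 1],
 [-1, 1, 0]]
  V a = (1, -6, -4)
Solving gives a = (1, -3, -4).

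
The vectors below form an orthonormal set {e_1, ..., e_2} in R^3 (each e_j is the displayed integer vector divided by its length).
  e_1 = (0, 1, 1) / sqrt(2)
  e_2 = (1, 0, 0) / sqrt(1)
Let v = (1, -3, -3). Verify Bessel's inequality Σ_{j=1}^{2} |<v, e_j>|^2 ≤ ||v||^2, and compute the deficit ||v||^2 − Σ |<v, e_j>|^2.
Σ |<v, e_j>|^2 = 19; ||v||^2 = 19; deficit = 0

Write each e_j = u_j / sqrt(<u_j, u_j>) where u_j is the displayed integer vector. Then <v, e_j> = <v, u_j> / sqrt(<u_j, u_j>), so |<v, e_j>|^2 = <v, u_j>^2 / <u_j, u_j>.
Coefficients: <v, e_1> = -6/sqrt(2), <v, e_2> = 1/sqrt(1).
Square and sum: Σ |<v, e_j>|^2 = 19.
Compute ||v||^2 = v·v = 19.
Deficit = 19 − 19 = 0 ≥ 0, confirming Bessel's inequality. (The deficit equals ||v − Σ <v,e_j> e_j||^2, the squared distance from v to span{e_j}.)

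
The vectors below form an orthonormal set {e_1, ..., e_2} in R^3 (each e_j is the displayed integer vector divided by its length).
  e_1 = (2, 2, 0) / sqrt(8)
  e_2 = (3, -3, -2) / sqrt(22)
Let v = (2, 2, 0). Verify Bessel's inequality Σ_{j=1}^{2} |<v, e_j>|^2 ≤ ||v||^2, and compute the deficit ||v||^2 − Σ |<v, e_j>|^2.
Σ |<v, e_j>|^2 = 8; ||v||^2 = 8; deficit = 0

Write each e_j = u_j / sqrt(<u_j, u_j>) where u_j is the displayed integer vector. Then <v, e_j> = <v, u_j> / sqrt(<u_j, u_j>), so |<v, e_j>|^2 = <v, u_j>^2 / <u_j, u_j>.
Coefficients: <v, e_1> = 8/sqrt(8), <v, e_2> = 0/sqrt(22).
Square and sum: Σ |<v, e_j>|^2 = 8.
Compute ||v||^2 = v·v = 8.
Deficit = 8 − 8 = 0 ≥ 0, confirming Bessel's inequality. (The deficit equals ||v − Σ <v,e_j> e_j||^2, the squared distance from v to span{e_j}.)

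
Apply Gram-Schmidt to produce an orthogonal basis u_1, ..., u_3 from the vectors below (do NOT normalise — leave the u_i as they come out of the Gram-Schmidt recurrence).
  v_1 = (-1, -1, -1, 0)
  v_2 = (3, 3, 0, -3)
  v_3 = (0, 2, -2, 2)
Orthogonal basis:
  u_1 = (-1, -1, -1, 0)
  u_2 = (1, 1, -2, -3)
  u_3 = (0, 2, -2, 2)

Apply the Gram-Schmidt recurrence
  u_1 = v_1
  u_i = v_i − Σ_{j<i} ((v_i · u_j) / (u_j · u_j)) · u_j.

Step by step this gives:
  u_1 = (-1, -1, -1, 0)
  u_2 = (1, 1, -2, -3)
  u_3 = (0, 2, -2, 2)

Orthogonality check:
  u_2 · u_1 = 0 (should be 0)
  u_3 · u_1 = 0 (should be 0)
  u_3 · u_2 = 0 (should be 0)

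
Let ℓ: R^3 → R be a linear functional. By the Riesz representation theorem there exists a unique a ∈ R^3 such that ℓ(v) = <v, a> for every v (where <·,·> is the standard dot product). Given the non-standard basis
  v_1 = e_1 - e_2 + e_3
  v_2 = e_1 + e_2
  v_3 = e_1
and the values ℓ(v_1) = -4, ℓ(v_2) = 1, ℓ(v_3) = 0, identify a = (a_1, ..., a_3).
a = (0, 1, -3)

Write a = (a_1, ..., a_3) in the standard basis. For each basis vector v_i, ℓ(v_i) = <v_i, a> is a linear equation in the a_j's. Collect the n equations into a matrix system V a = ℓ, where row i of V is v_i (expressed in the standard basis). Since V is invertible (lower-triangular with 1s on the diagonal, up to permutation), solve by back-substitution:
  V =
[[1, -1, 1],
 [1, 1, 0],
 [1, 0, 0]]
  V a = (-4, 1, 0)
Solving gives a = (0, 1, -3).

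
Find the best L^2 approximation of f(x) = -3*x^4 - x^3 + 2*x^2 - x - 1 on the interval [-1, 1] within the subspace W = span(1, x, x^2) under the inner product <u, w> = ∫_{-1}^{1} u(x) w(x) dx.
g(x) = -4*x^2/7 - 8*x/5 - 26/35

The best approximation g ∈ W is the orthogonal projection of f onto W. Writing g = a_0 + a_1 x + a_2 x^2, the coefficients solve the normal equations G · a = b where
  G_{ij} = <φ_i, φ_j> and b_i = <f, φ_i>, with φ_0 = 1, φ_1 = x, φ_2 = x^2.
G =
  [2, 0, 2/3]
  [0, 2/3, 0]
  [2/3, 0, 2/5],
b = (-28/15, -16/15, -76/105).
Solving gives a_0 = -26/35, a_1 = -8/5, a_2 = -4/7, so
  g(x) = -4*x^2/7 - 8*x/5 - 26/35.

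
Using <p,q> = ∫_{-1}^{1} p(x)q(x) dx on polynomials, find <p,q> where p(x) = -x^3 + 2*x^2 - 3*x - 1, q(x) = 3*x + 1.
<p,q> = -118/15

Expand the product: p(x)·q(x) = -3*x^4 + 5*x^3 - 7*x^2 - 6*x - 1.
∫_{-1}^{1} of each monomial x^k gives [2/(k+1) if k even, 0 if k odd]. Integrating term-by-term (or equivalently evaluating the antiderivative F(x) = -3*x^5/5 + 5*x^4/4 - 7*x^3/3 - 3*x^2 - x at the endpoints):
  F(1) − F(−1) = -341/60 − (131/60) = -118/15.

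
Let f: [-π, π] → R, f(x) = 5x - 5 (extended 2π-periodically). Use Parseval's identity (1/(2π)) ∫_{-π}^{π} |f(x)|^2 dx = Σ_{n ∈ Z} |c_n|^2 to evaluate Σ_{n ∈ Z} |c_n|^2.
Σ |c_n|^2 = 25π^2/3 + 25

Expand and integrate term by term over [-π, π]:
  ∫ (5x)^2 dx = 25·(2π^3/3); ∫ 2·5·(-5)·x dx = 0 (odd integrand); ∫ (-5)^2 dx = 25·2π.
So (1/(2π)) ∫_{-π}^{π} (5x - 5)^2 dx = 25π^2/3 + 25 = 25π^2/3 + 25.
Parseval ⇒ Σ |c_n|^2 = 25π^2/3 + 25.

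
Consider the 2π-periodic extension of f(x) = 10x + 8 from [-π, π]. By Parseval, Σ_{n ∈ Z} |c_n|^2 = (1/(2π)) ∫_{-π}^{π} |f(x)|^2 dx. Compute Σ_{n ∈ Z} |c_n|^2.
Σ |c_n|^2 = 100π^2/3 + 64

Expand and integrate term by term over [-π, π]:
  ∫ (10x)^2 dx = 100·(2π^3/3); ∫ 2·10·(8)·x dx = 0 (odd integrand); ∫ 8^2 dx = 64·2π.
So (1/(2π)) ∫_{-π}^{π} (10x + 8)^2 dx = 100π^2/3 + 64 = 100π^2/3 + 64.
Parseval ⇒ Σ |c_n|^2 = 100π^2/3 + 64.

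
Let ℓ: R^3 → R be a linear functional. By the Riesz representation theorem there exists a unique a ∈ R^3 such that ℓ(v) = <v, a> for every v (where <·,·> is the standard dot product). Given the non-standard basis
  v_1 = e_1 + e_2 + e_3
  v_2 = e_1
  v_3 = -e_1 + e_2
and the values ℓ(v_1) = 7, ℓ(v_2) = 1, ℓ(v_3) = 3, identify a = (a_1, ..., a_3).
a = (1, 4, 2)

Write a = (a_1, ..., a_3) in the standard basis. For each basis vector v_i, ℓ(v_i) = <v_i, a> is a linear equation in the a_j's. Collect the n equations into a matrix system V a = ℓ, where row i of V is v_i (expressed in the standard basis). Since V is invertible (lower-triangular with 1s on the diagonal, up to permutation), solve by back-substitution:
  V =
[[1, 1, 1],
 [1, 0, 0],
 [-1, 1, 0]]
  V a = (7, 1, 3)
Solving gives a = (1, 4, 2).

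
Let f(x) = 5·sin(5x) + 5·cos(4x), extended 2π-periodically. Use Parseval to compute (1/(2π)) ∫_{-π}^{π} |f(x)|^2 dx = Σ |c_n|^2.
Σ |c_n|^2 = 25

Expand |f|^2 and use orthogonality of {sin(nx), cos(mx)} on [-π, π]:
  ∫_{-π}^{π} sin(nx)^2 dx = π, ∫ cos(mx)^2 dx = π, and cross terms integrate to 0.
So ∫_{-π}^{π} f(x)^2 dx = 5^2 · π + 5^2 · π = (25 + 25)π.
Divide by 2π: (25 + 25)/2 = 25.
By Parseval, this equals Σ |c_n|^2.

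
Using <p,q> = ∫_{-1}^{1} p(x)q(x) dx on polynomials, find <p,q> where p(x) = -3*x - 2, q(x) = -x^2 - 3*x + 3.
<p,q> = -14/3

Expand the product: p(x)·q(x) = 3*x^3 + 11*x^2 - 3*x - 6.
∫_{-1}^{1} of each monomial x^k gives [2/(k+1) if k even, 0 if k odd]. Integrating term-by-term (or equivalently evaluating the antiderivative F(x) = 3*x^4/4 + 11*x^3/3 - 3*x^2/2 - 6*x at the endpoints):
  F(1) − F(−1) = -37/12 − (19/12) = -14/3.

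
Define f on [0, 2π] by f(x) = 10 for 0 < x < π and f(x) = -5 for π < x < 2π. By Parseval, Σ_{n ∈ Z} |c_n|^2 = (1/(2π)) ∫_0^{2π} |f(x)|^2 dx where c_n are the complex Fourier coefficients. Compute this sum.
Σ |c_n|^2 = 125/2

Parseval equates the L^2 energy of f (normalised by 1/(2π)) with the ℓ^2 sum of its Fourier coefficients: (1/(2π)) ∫_0^{2π} |f|^2 = Σ |c_n|^2.
Compute the left side: (1/(2π)) [∫_0^π 10^2 dx + ∫_π^{2π} (-5)^2 dx] = (1/(2π)) · (100π + 25π) = (100 + 25)/2 = 125/2.
So Σ_{n ∈ Z} |c_n|^2 = 125/2.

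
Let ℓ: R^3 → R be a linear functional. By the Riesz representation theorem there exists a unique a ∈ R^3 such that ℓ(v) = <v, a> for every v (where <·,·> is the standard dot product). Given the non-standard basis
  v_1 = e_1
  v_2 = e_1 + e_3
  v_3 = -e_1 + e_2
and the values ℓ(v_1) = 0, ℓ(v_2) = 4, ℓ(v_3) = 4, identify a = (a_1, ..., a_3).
a = (0, 4, 4)

Write a = (a_1, ..., a_3) in the standard basis. For each basis vector v_i, ℓ(v_i) = <v_i, a> is a linear equation in the a_j's. Collect the n equations into a matrix system V a = ℓ, where row i of V is v_i (expressed in the standard basis). Since V is invertible (lower-triangular with 1s on the diagonal, up to permutation), solve by back-substitution:
  V =
[[1, 0, 0],
 [1, 0, 1],
 [-1, 1, 0]]
  V a = (0, 4, 4)
Solving gives a = (0, 4, 4).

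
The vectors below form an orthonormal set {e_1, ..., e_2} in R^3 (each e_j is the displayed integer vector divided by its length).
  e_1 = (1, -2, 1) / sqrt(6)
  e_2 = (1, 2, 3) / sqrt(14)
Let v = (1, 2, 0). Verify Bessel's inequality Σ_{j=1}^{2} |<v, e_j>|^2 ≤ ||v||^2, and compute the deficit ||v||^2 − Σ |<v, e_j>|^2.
Σ |<v, e_j>|^2 = 23/7; ||v||^2 = 5; deficit = 12/7

Write each e_j = u_j / sqrt(<u_j, u_j>) where u_j is the displayed integer vector. Then <v, e_j> = <v, u_j> / sqrt(<u_j, u_j>), so |<v, e_j>|^2 = <v, u_j>^2 / <u_j, u_j>.
Coefficients: <v, e_1> = -3/sqrt(6), <v, e_2> = 5/sqrt(14).
Square and sum: Σ |<v, e_j>|^2 = 23/7.
Compute ||v||^2 = v·v = 5.
Deficit = 5 − 23/7 = 12/7 ≥ 0, confirming Bessel's inequality. (The deficit equals ||v − Σ <v,e_j> e_j||^2, the squared distance from v to span{e_j}.)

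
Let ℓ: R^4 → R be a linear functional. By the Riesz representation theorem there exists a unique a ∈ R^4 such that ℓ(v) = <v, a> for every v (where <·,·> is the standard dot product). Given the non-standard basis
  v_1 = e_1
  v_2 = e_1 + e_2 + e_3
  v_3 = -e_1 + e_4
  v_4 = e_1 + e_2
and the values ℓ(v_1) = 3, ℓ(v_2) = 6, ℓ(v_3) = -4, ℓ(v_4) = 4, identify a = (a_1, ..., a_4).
a = (3, 1, 2, -1)

Write a = (a_1, ..., a_4) in the standard basis. For each basis vector v_i, ℓ(v_i) = <v_i, a> is a linear equation in the a_j's. Collect the n equations into a matrix system V a = ℓ, where row i of V is v_i (expressed in the standard basis). Since V is invertible (lower-triangular with 1s on the diagonal, up to permutation), solve by back-substitution:
  V =
[[1, 0, 0, 0],
 [1, 1, 1, 0],
 [-1, 0, 0, 1],
 [1, 1, 0, 0]]
  V a = (3, 6, -4, 4)
Solving gives a = (3, 1, 2, -1).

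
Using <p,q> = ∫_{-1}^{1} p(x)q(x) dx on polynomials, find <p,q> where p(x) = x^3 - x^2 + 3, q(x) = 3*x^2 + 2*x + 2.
<p,q> = 244/15

Expand the product: p(x)·q(x) = 3*x^5 - x^4 + 7*x^2 + 6*x + 6.
∫_{-1}^{1} of each monomial x^k gives [2/(k+1) if k even, 0 if k odd]. Integrating term-by-term (or equivalently evaluating the antiderivative F(x) = x^6/2 - x^5/5 + 7*x^3/3 + 3*x^2 + 6*x at the endpoints):
  F(1) − F(−1) = 349/30 − (-139/30) = 244/15.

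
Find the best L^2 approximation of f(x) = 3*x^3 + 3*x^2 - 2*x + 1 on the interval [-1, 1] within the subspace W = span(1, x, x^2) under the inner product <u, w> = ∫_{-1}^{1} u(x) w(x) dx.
g(x) = 3*x^2 - x/5 + 1

The best approximation g ∈ W is the orthogonal projection of f onto W. Writing g = a_0 + a_1 x + a_2 x^2, the coefficients solve the normal equations G · a = b where
  G_{ij} = <φ_i, φ_j> and b_i = <f, φ_i>, with φ_0 = 1, φ_1 = x, φ_2 = x^2.
G =
  [2, 0, 2/3]
  [0, 2/3, 0]
  [2/3, 0, 2/5],
b = (4, -2/15, 28/15).
Solving gives a_0 = 1, a_1 = -1/5, a_2 = 3, so
  g(x) = 3*x^2 - x/5 + 1.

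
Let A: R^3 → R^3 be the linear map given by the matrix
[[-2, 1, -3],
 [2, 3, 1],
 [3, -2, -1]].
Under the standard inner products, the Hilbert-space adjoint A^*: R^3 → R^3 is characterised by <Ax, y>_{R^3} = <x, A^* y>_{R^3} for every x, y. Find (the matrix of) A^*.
A^* = A^T =
[[-2, 2, 3],
 [1, 3, -2],
 [-3, 1, -1]]

For real matrices with standard dot products, the defining identity <Ax, y> = <x, A^* y> gives (Ax)^T y = x^T (A^*) y, i.e. x^T A^T y = x^T (A^*) y. Since this holds for all x, y, we must have A^* = A^T. Therefore
A^* =
[[-2, 2, 3],
 [1, 3, -2],
 [-3, 1, -1]].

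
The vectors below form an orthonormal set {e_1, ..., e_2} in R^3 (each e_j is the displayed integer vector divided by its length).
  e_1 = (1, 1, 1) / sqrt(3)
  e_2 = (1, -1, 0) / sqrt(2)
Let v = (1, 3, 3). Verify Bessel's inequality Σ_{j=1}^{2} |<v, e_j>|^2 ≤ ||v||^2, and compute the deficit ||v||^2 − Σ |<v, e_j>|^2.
Σ |<v, e_j>|^2 = 55/3; ||v||^2 = 19; deficit = 2/3

Write each e_j = u_j / sqrt(<u_j, u_j>) where u_j is the displayed integer vector. Then <v, e_j> = <v, u_j> / sqrt(<u_j, u_j>), so |<v, e_j>|^2 = <v, u_j>^2 / <u_j, u_j>.
Coefficients: <v, e_1> = 7/sqrt(3), <v, e_2> = -2/sqrt(2).
Square and sum: Σ |<v, e_j>|^2 = 55/3.
Compute ||v||^2 = v·v = 19.
Deficit = 19 − 55/3 = 2/3 ≥ 0, confirming Bessel's inequality. (The deficit equals ||v − Σ <v,e_j> e_j||^2, the squared distance from v to span{e_j}.)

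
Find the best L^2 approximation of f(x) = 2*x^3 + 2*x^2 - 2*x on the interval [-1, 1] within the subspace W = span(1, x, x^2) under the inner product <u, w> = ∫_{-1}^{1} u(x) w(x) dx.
g(x) = 2*x^2 - 4*x/5

The best approximation g ∈ W is the orthogonal projection of f onto W. Writing g = a_0 + a_1 x + a_2 x^2, the coefficients solve the normal equations G · a = b where
  G_{ij} = <φ_i, φ_j> and b_i = <f, φ_i>, with φ_0 = 1, φ_1 = x, φ_2 = x^2.
G =
  [2, 0, 2/3]
  [0, 2/3, 0]
  [2/3, 0, 2/5],
b = (4/3, -8/15, 4/5).
Solving gives a_0 = 0, a_1 = -4/5, a_2 = 2, so
  g(x) = 2*x^2 - 4*x/5.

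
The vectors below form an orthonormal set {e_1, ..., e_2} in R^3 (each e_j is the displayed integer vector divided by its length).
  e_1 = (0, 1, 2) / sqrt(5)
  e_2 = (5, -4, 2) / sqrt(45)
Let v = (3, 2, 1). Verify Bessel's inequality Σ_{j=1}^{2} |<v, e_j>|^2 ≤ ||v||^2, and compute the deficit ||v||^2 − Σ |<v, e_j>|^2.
Σ |<v, e_j>|^2 = 5; ||v||^2 = 14; deficit = 9

Write each e_j = u_j / sqrt(<u_j, u_j>) where u_j is the displayed integer vector. Then <v, e_j> = <v, u_j> / sqrt(<u_j, u_j>), so |<v, e_j>|^2 = <v, u_j>^2 / <u_j, u_j>.
Coefficients: <v, e_1> = 4/sqrt(5), <v, e_2> = 9/sqrt(45).
Square and sum: Σ |<v, e_j>|^2 = 5.
Compute ||v||^2 = v·v = 14.
Deficit = 14 − 5 = 9 ≥ 0, confirming Bessel's inequality. (The deficit equals ||v − Σ <v,e_j> e_j||^2, the squared distance from v to span{e_j}.)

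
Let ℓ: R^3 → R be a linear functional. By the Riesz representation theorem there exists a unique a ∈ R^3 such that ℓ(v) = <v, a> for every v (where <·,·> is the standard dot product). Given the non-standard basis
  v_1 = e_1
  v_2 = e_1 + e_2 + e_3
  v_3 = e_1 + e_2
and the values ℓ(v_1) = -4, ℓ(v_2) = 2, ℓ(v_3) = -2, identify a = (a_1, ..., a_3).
a = (-4, 2, 4)

Write a = (a_1, ..., a_3) in the standard basis. For each basis vector v_i, ℓ(v_i) = <v_i, a> is a linear equation in the a_j's. Collect the n equations into a matrix system V a = ℓ, where row i of V is v_i (expressed in the standard basis). Since V is invertible (lower-triangular with 1s on the diagonal, up to permutation), solve by back-substitution:
  V =
[[1, 0, 0],
 [1, 1, 1],
 [1, 1, 0]]
  V a = (-4, 2, -2)
Solving gives a = (-4, 2, 4).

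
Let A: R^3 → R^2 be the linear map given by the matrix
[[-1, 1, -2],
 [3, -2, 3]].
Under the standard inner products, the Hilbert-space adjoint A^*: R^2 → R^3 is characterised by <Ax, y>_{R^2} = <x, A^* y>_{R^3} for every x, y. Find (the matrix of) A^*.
A^* = A^T =
[[-1, 3],
 [1, -2],
 [-2, 3]]

For real matrices with standard dot products, the defining identity <Ax, y> = <x, A^* y> gives (Ax)^T y = x^T (A^*) y, i.e. x^T A^T y = x^T (A^*) y. Since this holds for all x, y, we must have A^* = A^T. Therefore
A^* =
[[-1, 3],
 [1, -2],
 [-2, 3]].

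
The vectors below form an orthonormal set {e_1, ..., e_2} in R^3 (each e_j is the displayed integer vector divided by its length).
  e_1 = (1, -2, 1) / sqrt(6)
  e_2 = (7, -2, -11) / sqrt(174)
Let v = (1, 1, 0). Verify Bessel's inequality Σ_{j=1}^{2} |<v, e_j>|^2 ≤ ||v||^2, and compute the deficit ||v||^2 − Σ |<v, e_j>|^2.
Σ |<v, e_j>|^2 = 9/29; ||v||^2 = 2; deficit = 49/29

Write each e_j = u_j / sqrt(<u_j, u_j>) where u_j is the displayed integer vector. Then <v, e_j> = <v, u_j> / sqrt(<u_j, u_j>), so |<v, e_j>|^2 = <v, u_j>^2 / <u_j, u_j>.
Coefficients: <v, e_1> = -1/sqrt(6), <v, e_2> = 5/sqrt(174).
Square and sum: Σ |<v, e_j>|^2 = 9/29.
Compute ||v||^2 = v·v = 2.
Deficit = 2 − 9/29 = 49/29 ≥ 0, confirming Bessel's inequality. (The deficit equals ||v − Σ <v,e_j> e_j||^2, the squared distance from v to span{e_j}.)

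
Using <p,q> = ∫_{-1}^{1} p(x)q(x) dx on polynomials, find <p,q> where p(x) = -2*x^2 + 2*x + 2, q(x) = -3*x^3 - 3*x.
<p,q> = -32/5

Expand the product: p(x)·q(x) = 6*x^5 - 6*x^4 - 6*x^2 - 6*x.
∫_{-1}^{1} of each monomial x^k gives [2/(k+1) if k even, 0 if k odd]. Integrating term-by-term (or equivalently evaluating the antiderivative F(x) = x^6 - 6*x^5/5 - 2*x^3 - 3*x^2 at the endpoints):
  F(1) − F(−1) = -26/5 − (6/5) = -32/5.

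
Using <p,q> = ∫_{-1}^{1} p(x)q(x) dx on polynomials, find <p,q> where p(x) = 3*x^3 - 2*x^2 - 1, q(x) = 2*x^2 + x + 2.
<p,q> = -42/5

Expand the product: p(x)·q(x) = 6*x^5 - x^4 + 4*x^3 - 6*x^2 - x - 2.
∫_{-1}^{1} of each monomial x^k gives [2/(k+1) if k even, 0 if k odd]. Integrating term-by-term (or equivalently evaluating the antiderivative F(x) = x^6 - x^5/5 + x^4 - 2*x^3 - x^2/2 - 2*x at the endpoints):
  F(1) − F(−1) = -27/10 − (57/10) = -42/5.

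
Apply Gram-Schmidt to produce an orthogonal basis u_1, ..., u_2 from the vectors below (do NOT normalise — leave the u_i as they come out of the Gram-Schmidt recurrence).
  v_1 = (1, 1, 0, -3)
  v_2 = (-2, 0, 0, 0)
Orthogonal basis:
  u_1 = (1, 1, 0, -3)
  u_2 = (-20/11, 2/11, 0, -6/11)

Apply the Gram-Schmidt recurrence
  u_1 = v_1
  u_i = v_i − Σ_{j<i} ((v_i · u_j) / (u_j · u_j)) · u_j.

Step by step this gives:
  u_1 = (1, 1, 0, -3)
  u_2 = (-20/11, 2/11, 0, -6/11)

Orthogonality check:
  u_2 · u_1 = 0 (should be 0)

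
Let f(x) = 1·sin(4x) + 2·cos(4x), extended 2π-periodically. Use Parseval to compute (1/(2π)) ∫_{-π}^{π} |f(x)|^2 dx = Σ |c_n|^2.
Σ |c_n|^2 = 5/2

Expand |f|^2 and use orthogonality of {sin(nx), cos(mx)} on [-π, π]:
  ∫_{-π}^{π} sin(nx)^2 dx = π, ∫ cos(mx)^2 dx = π, and cross terms integrate to 0.
So ∫_{-π}^{π} f(x)^2 dx = 1^2 · π + 2^2 · π = (1 + 4)π.
Divide by 2π: (1 + 4)/2 = 5/2.
By Parseval, this equals Σ |c_n|^2.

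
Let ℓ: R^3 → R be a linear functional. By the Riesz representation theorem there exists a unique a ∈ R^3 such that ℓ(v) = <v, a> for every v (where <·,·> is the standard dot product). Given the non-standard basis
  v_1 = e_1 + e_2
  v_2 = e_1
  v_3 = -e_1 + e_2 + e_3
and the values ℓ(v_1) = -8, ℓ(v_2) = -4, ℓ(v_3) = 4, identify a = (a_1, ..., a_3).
a = (-4, -4, 4)

Write a = (a_1, ..., a_3) in the standard basis. For each basis vector v_i, ℓ(v_i) = <v_i, a> is a linear equation in the a_j's. Collect the n equations into a matrix system V a = ℓ, where row i of V is v_i (expressed in the standard basis). Since V is invertible (lower-triangular with 1s on the diagonal, up to permutation), solve by back-substitution:
  V =
[[1, 1, 0],
 [1, 0, 0],
 [-1, 1, 1]]
  V a = (-8, -4, 4)
Solving gives a = (-4, -4, 4).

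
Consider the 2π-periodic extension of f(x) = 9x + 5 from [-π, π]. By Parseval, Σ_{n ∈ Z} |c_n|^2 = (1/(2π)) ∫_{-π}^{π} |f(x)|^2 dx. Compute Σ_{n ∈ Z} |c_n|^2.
Σ |c_n|^2 = 27π^2 + 25

Expand and integrate term by term over [-π, π]:
  ∫ (9x)^2 dx = 81·(2π^3/3); ∫ 2·9·(5)·x dx = 0 (odd integrand); ∫ 5^2 dx = 25·2π.
So (1/(2π)) ∫_{-π}^{π} (9x + 5)^2 dx = 81π^2/3 + 25 = 27π^2 + 25.
Parseval ⇒ Σ |c_n|^2 = 27π^2 + 25.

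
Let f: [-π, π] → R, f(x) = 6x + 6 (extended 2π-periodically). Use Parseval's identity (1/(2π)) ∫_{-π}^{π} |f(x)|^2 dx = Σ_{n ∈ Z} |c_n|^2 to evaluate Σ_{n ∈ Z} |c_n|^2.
Σ |c_n|^2 = 12π^2 + 36

Expand and integrate term by term over [-π, π]:
  ∫ (6x)^2 dx = 36·(2π^3/3); ∫ 2·6·(6)·x dx = 0 (odd integrand); ∫ 6^2 dx = 36·2π.
So (1/(2π)) ∫_{-π}^{π} (6x + 6)^2 dx = 36π^2/3 + 36 = 12π^2 + 36.
Parseval ⇒ Σ |c_n|^2 = 12π^2 + 36.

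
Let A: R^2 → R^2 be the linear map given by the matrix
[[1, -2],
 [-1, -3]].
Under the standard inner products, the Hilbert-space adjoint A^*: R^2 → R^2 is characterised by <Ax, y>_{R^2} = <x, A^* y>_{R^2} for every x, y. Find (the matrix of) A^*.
A^* = A^T =
[[1, -1],
 [-2, -3]]

For real matrices with standard dot products, the defining identity <Ax, y> = <x, A^* y> gives (Ax)^T y = x^T (A^*) y, i.e. x^T A^T y = x^T (A^*) y. Since this holds for all x, y, we must have A^* = A^T. Therefore
A^* =
[[1, -1],
 [-2, -3]].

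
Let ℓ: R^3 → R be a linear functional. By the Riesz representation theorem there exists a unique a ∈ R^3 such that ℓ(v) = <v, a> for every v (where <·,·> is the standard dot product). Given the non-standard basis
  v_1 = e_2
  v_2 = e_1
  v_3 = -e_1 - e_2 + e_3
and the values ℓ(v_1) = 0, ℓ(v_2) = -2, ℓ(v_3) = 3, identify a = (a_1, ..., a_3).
a = (-2, 0, 1)

Write a = (a_1, ..., a_3) in the standard basis. For each basis vector v_i, ℓ(v_i) = <v_i, a> is a linear equation in the a_j's. Collect the n equations into a matrix system V a = ℓ, where row i of V is v_i (expressed in the standard basis). Since V is invertible (lower-triangular with 1s on the diagonal, up to permutation), solve by back-substitution:
  V =
[[0, 1, 0],
 [1, 0, 0],
 [-1, -1, 1]]
  V a = (0, -2, 3)
Solving gives a = (-2, 0, 1).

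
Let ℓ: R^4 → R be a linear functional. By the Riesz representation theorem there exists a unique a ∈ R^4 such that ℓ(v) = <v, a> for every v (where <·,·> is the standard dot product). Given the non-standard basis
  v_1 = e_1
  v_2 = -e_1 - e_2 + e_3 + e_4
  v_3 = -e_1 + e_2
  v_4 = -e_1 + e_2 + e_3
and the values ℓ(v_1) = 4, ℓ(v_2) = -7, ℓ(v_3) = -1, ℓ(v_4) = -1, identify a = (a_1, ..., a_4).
a = (4, 3, 0, 0)

Write a = (a_1, ..., a_4) in the standard basis. For each basis vector v_i, ℓ(v_i) = <v_i, a> is a linear equation in the a_j's. Collect the n equations into a matrix system V a = ℓ, where row i of V is v_i (expressed in the standard basis). Since V is invertible (lower-triangular with 1s on the diagonal, up to permutation), solve by back-substitution:
  V =
[[1, 0, 0, 0],
 [-1, -1, 1, 1],
 [-1, 1, 0, 0],
 [-1, 1, 1, 0]]
  V a = (4, -7, -1, -1)
Solving gives a = (4, 3, 0, 0).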